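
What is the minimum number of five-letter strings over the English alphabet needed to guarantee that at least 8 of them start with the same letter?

There are 26 possible first letters acting as pigeonholes.
With 26 × 7 = 182 five-letter strings over the English alphabet we could place exactly 7 in each, with no class reaching 8.
One more forces some class to hold 8, so 182 + 1 = 183.

183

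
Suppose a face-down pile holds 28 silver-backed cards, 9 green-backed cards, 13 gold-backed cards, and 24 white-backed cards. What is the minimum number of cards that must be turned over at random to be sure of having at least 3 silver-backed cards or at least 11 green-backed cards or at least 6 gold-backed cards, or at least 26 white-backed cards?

The worst case stops just short of every target: 2 silver-backed, all 9 green-backed, 5 gold-backed, all 24 white-backed — 2 + 9 + 5 + 24 = 40 cards.
One more card must push some back color to its target, so 40 + 1 = 41.

41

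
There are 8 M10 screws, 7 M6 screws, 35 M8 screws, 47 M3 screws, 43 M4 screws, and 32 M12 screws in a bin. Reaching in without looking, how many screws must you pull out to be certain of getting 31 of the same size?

In the worst case we take at most 30 of each size, but all 8 M10 and all 7 M6 (fewer than 30), giving 8 + 7 + 30 + 30 + 30 + 30 = 135.
One more screw then forces some size to 31, so 135 + 1 = 136.

136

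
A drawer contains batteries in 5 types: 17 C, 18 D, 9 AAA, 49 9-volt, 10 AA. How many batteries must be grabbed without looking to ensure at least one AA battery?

94

To avoid AA batteries as long as possible, exhaust the other 4 types first.
The worst case draws every non-AA battery first: 17 + 18 + 9 + 49 = 93.
The next draw is then forced to be AA, giving 93 + 1 = 94.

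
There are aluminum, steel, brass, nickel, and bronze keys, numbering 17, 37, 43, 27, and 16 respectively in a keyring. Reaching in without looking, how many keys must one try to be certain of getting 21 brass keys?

To avoid brass keys as long as possible, exhaust the other 4 types first.
The worst case draws every non-brass key first: 17 + 37 + 27 + 16 = 97.
The next 21 draws are then forced to be brass, giving 97 + 21 = 118.

118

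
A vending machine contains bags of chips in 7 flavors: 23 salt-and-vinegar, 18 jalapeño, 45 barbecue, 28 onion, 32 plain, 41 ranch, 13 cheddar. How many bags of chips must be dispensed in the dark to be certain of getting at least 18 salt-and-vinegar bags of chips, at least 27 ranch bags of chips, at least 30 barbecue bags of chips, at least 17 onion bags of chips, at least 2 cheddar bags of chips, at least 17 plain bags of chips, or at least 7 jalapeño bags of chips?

The worst case stops just short of every target: 17 salt-and-vinegar, 6 jalapeño, 29 barbecue, 16 onion, 16 plain, 26 ranch, 1 cheddar — 17 + 6 + 29 + 16 + 16 + 26 + 1 = 111 bags of chips.
One more bag of chips must push some flavor to its target, so 111 + 1 = 112.

112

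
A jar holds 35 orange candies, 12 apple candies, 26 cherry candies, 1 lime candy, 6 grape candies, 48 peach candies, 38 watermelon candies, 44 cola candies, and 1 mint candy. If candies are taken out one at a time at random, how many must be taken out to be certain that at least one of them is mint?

211

The worst case draws every non-mint candy first: 35 + 12 + 26 + 1 + 6 + 48 + 38 + 44 = 210.
The next draw is then forced to be mint, giving 210 + 1 = 211.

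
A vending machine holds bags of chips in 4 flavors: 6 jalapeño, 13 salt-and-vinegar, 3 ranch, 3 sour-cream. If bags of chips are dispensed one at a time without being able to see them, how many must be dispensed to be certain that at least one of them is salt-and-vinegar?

The worst case draws every non-salt-and-vinegar bag of chips first: 6 + 3 + 3 = 12.
The next draw is then forced to be salt-and-vinegar, giving 12 + 1 = 13.

13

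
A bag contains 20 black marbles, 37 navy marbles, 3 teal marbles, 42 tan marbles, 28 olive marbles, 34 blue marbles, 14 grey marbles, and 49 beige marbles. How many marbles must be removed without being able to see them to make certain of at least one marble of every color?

The hardest color to obtain is teal: we could draw every other marble first — 227 − 3 = 224 marbles — without a single teal one.
The next draw must be teal, so 224 + 1 = 225.

225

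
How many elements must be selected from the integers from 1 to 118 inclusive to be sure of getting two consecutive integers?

60

Partition {1, …, 118} into 59 pairs: {1,2}, {3,4}, …, {117,118}.
Choosing 59 integers — say the 59 even numbers 2, 4, …, 118 — takes one from each pair and avoids the property.
Choosing 60 forces two into the same pair by pigeonhole, and those are consecutive. So 60.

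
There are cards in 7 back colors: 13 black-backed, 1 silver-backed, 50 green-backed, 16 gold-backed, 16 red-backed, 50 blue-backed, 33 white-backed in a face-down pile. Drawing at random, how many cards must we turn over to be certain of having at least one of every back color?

179

The hardest back color to obtain is silver-backed: we could draw every other card first — 179 − 1 = 178 cards — without a single silver-backed one.
The next draw must be silver-backed, so 178 + 1 = 179.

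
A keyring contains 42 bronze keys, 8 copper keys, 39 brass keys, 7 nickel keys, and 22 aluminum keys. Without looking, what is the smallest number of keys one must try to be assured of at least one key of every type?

The hardest type to obtain is nickel: we could draw every other key first — 118 − 7 = 111 keys — without a single nickel one.
The next draw must be nickel, so 111 + 1 = 112.

112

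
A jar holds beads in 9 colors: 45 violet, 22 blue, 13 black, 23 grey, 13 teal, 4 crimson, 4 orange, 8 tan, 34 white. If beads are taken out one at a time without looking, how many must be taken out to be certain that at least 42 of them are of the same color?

Treat the 9 colors as pigeonholes.
In the worst case we take at most 41 of each color, but all 22 blue, all 13 black, all 23 grey, all 13 teal, all 4 crimson, all 4 orange, all 8 tan, and all 34 white (fewer than 41), giving 41 + 22 + 13 + 23 + 13 + 4 + 4 + 8 + 34 = 162.
One more bead then forces some color to 42, so 162 + 1 = 163.

163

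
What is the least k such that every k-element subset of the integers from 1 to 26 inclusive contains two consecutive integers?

Partition {1, …, 26} into 13 pairs: {1,2}, {3,4}, …, {25,26}.
Choosing 13 integers — say the 13 even numbers 2, 4, …, 26 — takes one from each pair and avoids the property.
Choosing 14 forces two into the same pair by pigeonhole, and those are consecutive. So 14.

14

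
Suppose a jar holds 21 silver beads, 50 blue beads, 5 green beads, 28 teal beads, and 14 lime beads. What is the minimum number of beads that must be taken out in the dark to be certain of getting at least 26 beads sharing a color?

91

In the worst case we take at most 25 of each color, but all 21 silver, all 5 green, and all 14 lime (fewer than 25), giving 21 + 25 + 5 + 25 + 14 = 90.
One more bead then forces some color to 26, so 90 + 1 = 91.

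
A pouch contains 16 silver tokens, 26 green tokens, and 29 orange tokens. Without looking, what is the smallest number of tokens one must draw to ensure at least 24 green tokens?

The worst case draws every non-green token first: 16 + 29 = 45.
The next 24 draws are then forced to be green, giving 45 + 24 = 69.

69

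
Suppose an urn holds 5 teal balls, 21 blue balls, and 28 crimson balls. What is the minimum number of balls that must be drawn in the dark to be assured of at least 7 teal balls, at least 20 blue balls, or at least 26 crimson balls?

The worst case stops just short of every target: all 5 teal, 19 blue, 25 crimson — 5 + 19 + 25 = 49 balls.
One more ball must push some color to its target, so 49 + 1 = 50.

50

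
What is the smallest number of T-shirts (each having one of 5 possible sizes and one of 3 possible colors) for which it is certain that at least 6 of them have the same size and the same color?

76

There are 5 × 3 = 15 (size, color) combinations acting as pigeonholes.
With 15 × 5 = 75 T-shirts we could place exactly 5 in each, with no (size, color) pair reaching 6.
One more forces some (size, color) pair to hold 6, so 75 + 1 = 76.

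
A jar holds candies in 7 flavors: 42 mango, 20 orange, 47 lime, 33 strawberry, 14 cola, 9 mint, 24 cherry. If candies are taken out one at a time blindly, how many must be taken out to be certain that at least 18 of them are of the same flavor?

In the worst case we take at most 17 of each flavor, but all 14 cola and all 9 mint (fewer than 17), giving 17 + 17 + 17 + 17 + 14 + 9 + 17 = 108.
One more candy then forces some flavor to 18, so 108 + 1 = 109.

109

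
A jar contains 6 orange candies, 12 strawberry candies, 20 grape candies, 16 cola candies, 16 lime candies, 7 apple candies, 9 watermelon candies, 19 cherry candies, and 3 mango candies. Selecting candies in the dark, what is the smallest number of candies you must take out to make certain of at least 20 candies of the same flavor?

108

Treat the 9 flavors as pigeonholes.
In the worst case we take at most 19 of each flavor, but all 6 orange, all 12 strawberry, all 16 cola, all 16 lime, all 7 apple, all 9 watermelon, and all 3 mango (fewer than 19), giving 6 + 12 + 19 + 16 + 16 + 7 + 9 + 19 + 3 = 107.
One more candy then forces some flavor to 20, so 107 + 1 = 108.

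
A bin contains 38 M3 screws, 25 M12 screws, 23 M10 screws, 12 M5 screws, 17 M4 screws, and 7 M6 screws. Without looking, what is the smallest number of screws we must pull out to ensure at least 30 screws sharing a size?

114

Treat the 6 sizes as pigeonholes.
In the worst case we take at most 29 of each size, but all 25 M12, all 23 M10, all 12 M5, all 17 M4, and all 7 M6 (fewer than 29), giving 29 + 25 + 23 + 12 + 17 + 7 = 113.
One more screw then forces some size to 30, so 113 + 1 = 114.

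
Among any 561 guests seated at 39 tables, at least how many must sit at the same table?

15

The 561 guests fall into 39 tables.
If each of the 39 tables held at most 14, the total would be at most 39 × 14 = 546 < 561, a contradiction.
So at least one holds ⌈561/39⌉ = 15.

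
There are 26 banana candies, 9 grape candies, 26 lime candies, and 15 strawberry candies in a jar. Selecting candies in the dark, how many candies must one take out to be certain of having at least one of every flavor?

The hardest flavor to obtain is grape: we could draw every other candy first — 76 − 9 = 67 candies — without a single grape one.
The next draw must be grape, so 67 + 1 = 68.

68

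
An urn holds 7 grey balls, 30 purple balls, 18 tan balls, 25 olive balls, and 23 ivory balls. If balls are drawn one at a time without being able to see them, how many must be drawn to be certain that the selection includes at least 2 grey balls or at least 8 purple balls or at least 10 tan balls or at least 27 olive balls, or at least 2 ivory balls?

Each of the 5 colors has its own threshold; avoid all of them simultaneously.
The worst case stops just short of every target: 1 grey, 7 purple, 9 tan, all 25 olive, 1 ivory — 1 + 7 + 9 + 25 + 1 = 43 balls.
One more ball must push some color to its target, so 43 + 1 = 44.

44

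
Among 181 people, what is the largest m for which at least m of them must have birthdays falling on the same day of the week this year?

26

There are 7 days of the week, which serve as the pigeonholes.
If each of the 7 days of the week held at most 25, the total would be at most 7 × 25 = 175 < 181, a contradiction.
So at least one holds ⌈181/7⌉ = 26.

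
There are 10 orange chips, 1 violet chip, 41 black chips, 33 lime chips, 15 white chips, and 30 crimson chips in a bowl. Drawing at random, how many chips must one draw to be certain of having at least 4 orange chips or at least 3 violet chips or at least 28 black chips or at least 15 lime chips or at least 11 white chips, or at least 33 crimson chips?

The worst case stops just short of every target: 3 orange, all 1 violet, 27 black, 14 lime, 10 white, all 30 crimson — 3 + 1 + 27 + 14 + 10 + 30 = 85 chips.
One more chip must push some color to its target, so 85 + 1 = 86.

86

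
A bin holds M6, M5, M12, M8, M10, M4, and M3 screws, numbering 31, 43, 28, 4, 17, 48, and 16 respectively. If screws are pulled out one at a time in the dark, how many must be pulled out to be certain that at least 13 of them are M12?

To avoid M12 screws as long as possible, exhaust the other 6 sizes first.
The worst case draws every non-M12 screw first: 31 + 43 + 4 + 17 + 48 + 16 = 159.
The next 13 draws are then forced to be M12, giving 159 + 13 = 172.

172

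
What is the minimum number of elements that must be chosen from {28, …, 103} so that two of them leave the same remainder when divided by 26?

Use the pigeonhole principle on residue classes: group the integers by remainder mod 26; there are 26 residue classes, each nonempty in this range.
Choosing one from each class (26 integers) avoids any shared remainder.
One more choice must repeat a class, so two differ by a multiple of 26. Hence 26 + 1 = 27.

27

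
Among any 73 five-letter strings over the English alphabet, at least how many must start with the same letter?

3

There are 26 possible first letters, which serve as the pigeonholes.
If each of the 26 possible first letters held at most 2, the total would be at most 26 × 2 = 52 < 73, a contradiction.
So at least one holds ⌈73/26⌉ = 3.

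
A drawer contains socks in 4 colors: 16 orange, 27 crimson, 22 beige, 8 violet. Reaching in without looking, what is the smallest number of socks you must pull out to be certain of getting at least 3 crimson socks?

49

The worst case draws every non-crimson sock first: 16 + 22 + 8 = 46.
The next 3 draws are then forced to be crimson, giving 46 + 3 = 49.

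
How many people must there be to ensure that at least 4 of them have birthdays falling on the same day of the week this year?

There are 7 days of the week acting as pigeonholes.
With 7 × 3 = 21 people we could place exactly 3 in each, with no class reaching 4.
One more forces some class to hold 4, so 21 + 1 = 22.

22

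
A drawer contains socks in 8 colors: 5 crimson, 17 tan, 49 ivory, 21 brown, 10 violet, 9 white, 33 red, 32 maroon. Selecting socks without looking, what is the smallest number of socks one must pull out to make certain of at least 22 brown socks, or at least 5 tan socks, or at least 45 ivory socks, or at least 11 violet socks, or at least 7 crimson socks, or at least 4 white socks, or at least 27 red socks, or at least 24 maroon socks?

137

The worst case stops just short of every target: all 5 crimson, 4 tan, 44 ivory, 21 brown, 10 violet, 3 white, 26 red, 23 maroon — 5 + 4 + 44 + 21 + 10 + 3 + 26 + 23 = 136 socks.
One more sock must push some color to its target, so 136 + 1 = 137.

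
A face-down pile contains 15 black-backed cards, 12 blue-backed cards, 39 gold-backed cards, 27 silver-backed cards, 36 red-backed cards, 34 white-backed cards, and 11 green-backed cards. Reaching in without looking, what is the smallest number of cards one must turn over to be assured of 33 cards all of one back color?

162

Treat the 7 back colors as pigeonholes.
In the worst case we take at most 32 of each back color, but all 15 black-backed, all 12 blue-backed, all 27 silver-backed, and all 11 green-backed (fewer than 32), giving 15 + 12 + 32 + 27 + 32 + 32 + 11 = 161.
One more card then forces some back color to 33, so 161 + 1 = 162.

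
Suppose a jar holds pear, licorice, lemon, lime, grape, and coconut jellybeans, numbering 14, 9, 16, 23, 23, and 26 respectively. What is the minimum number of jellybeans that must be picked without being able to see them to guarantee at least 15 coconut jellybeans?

100

The worst case draws every non-coconut jellybean first: 14 + 9 + 16 + 23 + 23 = 85.
The next 15 draws are then forced to be coconut, giving 85 + 15 = 100.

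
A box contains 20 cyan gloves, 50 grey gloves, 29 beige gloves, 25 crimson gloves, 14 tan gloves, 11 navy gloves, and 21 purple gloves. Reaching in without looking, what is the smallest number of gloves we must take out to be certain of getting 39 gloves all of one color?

In the worst case we take at most 38 of each color, but all 20 cyan, all 29 beige, all 25 crimson, all 14 tan, all 11 navy, and all 21 purple (fewer than 38), giving 20 + 38 + 29 + 25 + 14 + 11 + 21 = 158.
One more glove then forces some color to 39, so 158 + 1 = 159.

159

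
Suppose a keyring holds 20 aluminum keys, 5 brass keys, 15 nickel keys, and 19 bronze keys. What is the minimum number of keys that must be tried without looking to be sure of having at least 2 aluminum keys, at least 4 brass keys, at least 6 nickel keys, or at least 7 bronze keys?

The worst case stops just short of every target: 1 aluminum, 3 brass, 5 nickel, 6 bronze — 1 + 3 + 5 + 6 = 15 keys.
One more key must push some type to its target, so 15 + 1 = 16.

16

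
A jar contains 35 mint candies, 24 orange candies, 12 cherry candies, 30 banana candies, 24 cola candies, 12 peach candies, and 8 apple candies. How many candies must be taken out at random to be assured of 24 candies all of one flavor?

In the worst case we take at most 23 of each flavor, but all 12 cherry, all 12 peach, and all 8 apple (fewer than 23), giving 23 + 23 + 12 + 23 + 23 + 12 + 8 = 124.
One more candy then forces some flavor to 24, so 124 + 1 = 125.

125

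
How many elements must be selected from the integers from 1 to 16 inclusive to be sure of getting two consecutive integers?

Partition {1, …, 16} into 8 pairs: {1,2}, {3,4}, …, {15,16}.
Choosing 8 integers — say the 8 even numbers 2, 4, …, 16 — takes one from each pair and avoids the property.
Choosing 9 forces two into the same pair by pigeonhole, and those are consecutive. So 9.

9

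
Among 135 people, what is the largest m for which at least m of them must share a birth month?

12

If each of the 12 months of the year held at most 11, the total would be at most 12 × 11 = 132 < 135, a contradiction.
So at least one holds ⌈135/12⌉ = 12.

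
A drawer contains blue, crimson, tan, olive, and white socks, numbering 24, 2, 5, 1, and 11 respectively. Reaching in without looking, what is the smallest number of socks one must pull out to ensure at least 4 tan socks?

42

The worst case draws every non-tan sock first: 24 + 2 + 1 + 11 = 38.
The next 4 draws are then forced to be tan, giving 38 + 4 = 42.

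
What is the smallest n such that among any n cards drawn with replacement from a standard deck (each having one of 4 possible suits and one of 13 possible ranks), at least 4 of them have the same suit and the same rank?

157

There are 4 × 13 = 52 (suit, rank) combinations acting as pigeonholes.
With 52 × 3 = 156 cards drawn with replacement from a standard deck we could place exactly 3 in each, with no (suit, rank) pair reaching 4.
One more forces some (suit, rank) pair to hold 4, so 156 + 1 = 157.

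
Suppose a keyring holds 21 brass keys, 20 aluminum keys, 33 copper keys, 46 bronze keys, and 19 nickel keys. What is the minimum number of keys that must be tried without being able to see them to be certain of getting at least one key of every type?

121

The hardest type to obtain is nickel: we could draw every other key first — 139 − 19 = 120 keys — without a single nickel one.
The next draw must be nickel, so 120 + 1 = 121.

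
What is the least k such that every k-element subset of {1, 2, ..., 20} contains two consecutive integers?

Partition {1, …, 20} into 10 pairs: {1,2}, {3,4}, …, {19,20}.
Choosing 10 integers — say the 10 even numbers 2, 4, …, 20 — takes one from each pair and avoids the property.
Choosing 11 forces two into the same pair by pigeonhole, and those are consecutive. So 11.

11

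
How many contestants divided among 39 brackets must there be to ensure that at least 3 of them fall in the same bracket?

There are 39 brackets acting as pigeonholes.
With 39 × 2 = 78 contestants we could place exactly 2 in each, with no class reaching 3.
One more forces some class to hold 3, so 78 + 1 = 79.

79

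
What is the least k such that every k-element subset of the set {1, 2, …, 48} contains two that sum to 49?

Partition {1, …, 48} into 24 pairs: {1,48}, {2,47}, …, {24,25}.
Choosing 24 integers — say the integers 1 through 24 — takes one from each pair and avoids the property.
Choosing 25 forces two into the same pair by pigeonhole, and those sum to 49. So 25.

25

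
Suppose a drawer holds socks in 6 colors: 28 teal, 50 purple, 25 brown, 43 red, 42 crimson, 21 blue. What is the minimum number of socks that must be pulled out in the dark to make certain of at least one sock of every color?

189

The hardest color to obtain is blue: we could draw every other sock first — 209 − 21 = 188 socks — without a single blue one.
The next draw must be blue, so 188 + 1 = 189.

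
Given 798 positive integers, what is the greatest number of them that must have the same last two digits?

The 798 positive integers fall into 100 possible two-digit endings.
If each of the 100 possible two-digit endings held at most 7, the total would be at most 100 × 7 = 700 < 798, a contradiction.
So at least one holds ⌈798/100⌉ = 8.

8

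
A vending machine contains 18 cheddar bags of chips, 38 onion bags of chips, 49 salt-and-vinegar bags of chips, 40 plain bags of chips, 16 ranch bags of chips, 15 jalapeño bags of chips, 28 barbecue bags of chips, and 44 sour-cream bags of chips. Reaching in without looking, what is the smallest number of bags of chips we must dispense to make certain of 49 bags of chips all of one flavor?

In the worst case we take at most 48 of each flavor, but all 18 cheddar, all 38 onion, all 40 plain, all 16 ranch, all 15 jalapeño, all 28 barbecue, and all 44 sour-cream (fewer than 48), giving 18 + 38 + 48 + 40 + 16 + 15 + 28 + 44 = 247.
One more bag of chips then forces some flavor to 49, so 247 + 1 = 248.

248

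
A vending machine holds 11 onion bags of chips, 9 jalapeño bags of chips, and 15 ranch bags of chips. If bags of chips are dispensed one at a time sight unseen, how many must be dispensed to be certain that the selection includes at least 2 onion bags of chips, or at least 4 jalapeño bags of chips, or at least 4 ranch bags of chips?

The worst case stops just short of every target: 1 onion, 3 jalapeño, 3 ranch — 1 + 3 + 3 = 7 bags of chips.
One more bag of chips must push some flavor to its target, so 7 + 1 = 8.

8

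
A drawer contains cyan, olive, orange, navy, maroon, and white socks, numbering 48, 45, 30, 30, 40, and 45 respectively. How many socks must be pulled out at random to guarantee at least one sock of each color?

The hardest color to obtain is orange: we could draw every other sock first — 238 − 30 = 208 socks — without a single orange one.
The next draw must be orange, so 208 + 1 = 209.

209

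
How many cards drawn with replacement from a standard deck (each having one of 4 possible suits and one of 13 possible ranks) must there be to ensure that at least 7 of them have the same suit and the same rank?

313

There are 4 × 13 = 52 (suit, rank) combinations acting as pigeonholes.
With 52 × 6 = 312 cards drawn with replacement from a standard deck we could place exactly 6 in each, with no (suit, rank) pair reaching 7.
One more forces some (suit, rank) pair to hold 7, so 312 + 1 = 313.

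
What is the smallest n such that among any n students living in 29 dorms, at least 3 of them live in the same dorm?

There are 29 dorms acting as pigeonholes.
With 29 × 2 = 58 students we could place exactly 2 in each, with no class reaching 3.
One more forces some class to hold 3, so 58 + 1 = 59.

59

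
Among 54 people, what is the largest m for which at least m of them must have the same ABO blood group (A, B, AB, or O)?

If each of the 4 ABO blood groups held at most 13, the total would be at most 4 × 13 = 52 < 54, a contradiction.
So at least one holds ⌈54/4⌉ = 14.

14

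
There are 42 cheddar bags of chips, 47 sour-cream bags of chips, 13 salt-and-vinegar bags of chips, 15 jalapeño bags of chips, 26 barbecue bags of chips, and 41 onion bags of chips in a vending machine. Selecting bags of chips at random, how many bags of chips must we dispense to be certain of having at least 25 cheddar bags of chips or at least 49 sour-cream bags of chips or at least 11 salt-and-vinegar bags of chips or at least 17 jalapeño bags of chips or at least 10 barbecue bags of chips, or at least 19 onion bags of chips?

124

The worst case stops just short of every target: 24 cheddar, all 47 sour-cream, 10 salt-and-vinegar, all 15 jalapeño, 9 barbecue, 18 onion — 24 + 47 + 10 + 15 + 9 + 18 = 123 bags of chips.
One more bag of chips must push some flavor to its target, so 123 + 1 = 124.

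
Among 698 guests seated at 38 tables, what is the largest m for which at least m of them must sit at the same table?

The 698 guests fall into 38 tables.
If each of the 38 tables held at most 18, the total would be at most 38 × 18 = 684 < 698, a contradiction.
So at least one holds ⌈698/38⌉ = 19.

19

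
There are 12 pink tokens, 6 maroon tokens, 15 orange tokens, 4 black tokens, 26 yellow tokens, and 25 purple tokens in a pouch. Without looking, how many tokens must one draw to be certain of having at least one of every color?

85

The hardest color to obtain is black: we could draw every other token first — 88 − 4 = 84 tokens — without a single black one.
The next draw must be black, so 84 + 1 = 85.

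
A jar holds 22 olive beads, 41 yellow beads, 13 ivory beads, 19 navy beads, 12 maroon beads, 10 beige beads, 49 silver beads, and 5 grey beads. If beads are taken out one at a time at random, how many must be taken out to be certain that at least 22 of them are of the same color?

123

Treat the 8 colors as pigeonholes.
In the worst case we take at most 21 of each color, but all 13 ivory, all 19 navy, all 12 maroon, all 10 beige, and all 5 grey (fewer than 21), giving 21 + 21 + 13 + 19 + 12 + 10 + 21 + 5 = 122.
One more bead then forces some color to 22, so 122 + 1 = 123.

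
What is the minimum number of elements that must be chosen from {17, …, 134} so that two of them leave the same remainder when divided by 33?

Group the integers by remainder mod 33; there are 33 residue classes, each nonempty in this range.
Choosing one from each class (33 integers) avoids any shared remainder.
One more choice must repeat a class, so two differ by a multiple of 33. Hence 33 + 1 = 34.

34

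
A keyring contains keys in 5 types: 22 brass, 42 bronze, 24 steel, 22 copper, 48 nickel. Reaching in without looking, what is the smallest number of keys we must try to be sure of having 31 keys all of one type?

129

Treat the 5 types as pigeonholes.
In the worst case we take at most 30 of each type, but all 22 brass, all 24 steel, and all 22 copper (fewer than 30), giving 22 + 30 + 24 + 22 + 30 = 128.
One more key then forces some type to 31, so 128 + 1 = 129.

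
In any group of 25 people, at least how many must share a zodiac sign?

There are 12 zodiac signs, which serve as the pigeonholes.
If each of the 12 zodiac signs held at most 2, the total would be at most 12 × 2 = 24 < 25, a contradiction.
So at least one holds ⌈25/12⌉ = 3.

3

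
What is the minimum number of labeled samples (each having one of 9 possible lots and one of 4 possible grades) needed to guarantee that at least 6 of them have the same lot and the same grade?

181

There are 9 × 4 = 36 (lot, grade) combinations acting as pigeonholes.
With 36 × 5 = 180 labeled samples we could place exactly 5 in each, with no (lot, grade) pair reaching 6.
One more forces some (lot, grade) pair to hold 6, so 180 + 1 = 181.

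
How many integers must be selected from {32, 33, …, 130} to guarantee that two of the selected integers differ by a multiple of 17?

Group the integers by remainder mod 17; there are 17 residue classes, each nonempty in this range.
Choosing one from each class (17 integers) avoids any shared remainder.
One more choice must repeat a class, so two differ by a multiple of 17. Hence 17 + 1 = 18.

18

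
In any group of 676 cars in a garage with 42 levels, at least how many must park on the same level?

The 676 cars fall into 42 levels.
If each of the 42 levels held at most 16, the total would be at most 42 × 16 = 672 < 676, a contradiction.
So at least one holds ⌈676/42⌉ = 17.

17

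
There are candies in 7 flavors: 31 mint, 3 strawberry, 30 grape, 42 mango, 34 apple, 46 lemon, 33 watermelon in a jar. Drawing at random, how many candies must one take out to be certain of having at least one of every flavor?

The hardest flavor to obtain is strawberry: we could draw every other candy first — 219 − 3 = 216 candies — without a single strawberry one.
The next draw must be strawberry, so 216 + 1 = 217.

217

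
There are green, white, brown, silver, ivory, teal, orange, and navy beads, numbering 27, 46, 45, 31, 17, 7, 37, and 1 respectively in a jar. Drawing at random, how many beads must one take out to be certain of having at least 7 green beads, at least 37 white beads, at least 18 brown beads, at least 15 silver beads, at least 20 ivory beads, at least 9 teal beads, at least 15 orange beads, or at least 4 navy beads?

The worst case stops just short of every target: 6 green, 36 white, 17 brown, 14 silver, all 17 ivory, all 7 teal, 14 orange, all 1 navy — 6 + 36 + 17 + 14 + 17 + 7 + 14 + 1 = 112 beads.
One more bead must push some color to its target, so 112 + 1 = 113.

113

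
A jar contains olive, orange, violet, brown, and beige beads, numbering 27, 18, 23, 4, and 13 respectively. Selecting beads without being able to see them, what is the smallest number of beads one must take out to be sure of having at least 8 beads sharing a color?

33

In the worst case we take at most 7 of each color, but all 4 brown (fewer than 7), giving 7 + 7 + 7 + 4 + 7 = 32.
One more bead then forces some color to 8, so 32 + 1 = 33.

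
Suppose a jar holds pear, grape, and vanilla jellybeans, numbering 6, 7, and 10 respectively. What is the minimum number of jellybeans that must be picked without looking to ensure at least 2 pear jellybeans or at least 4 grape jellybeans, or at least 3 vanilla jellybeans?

The worst case stops just short of every target: 1 pear, 3 grape, 2 vanilla — 1 + 3 + 2 = 6 jellybeans.
One more jellybean must push some flavor to its target, so 6 + 1 = 7.

7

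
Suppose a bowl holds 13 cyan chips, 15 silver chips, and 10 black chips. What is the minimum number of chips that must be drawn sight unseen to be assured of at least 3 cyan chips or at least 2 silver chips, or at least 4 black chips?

The worst case stops just short of every target: 2 cyan, 1 silver, 3 black — 2 + 1 + 3 = 6 chips.
One more chip must push some color to its target, so 6 + 1 = 7.

7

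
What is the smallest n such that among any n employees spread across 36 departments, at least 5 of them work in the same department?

145

There are 36 departments acting as pigeonholes.
With 36 × 4 = 144 employees we could place exactly 4 in each, with no class reaching 5.
One more forces some class to hold 5, so 144 + 1 = 145.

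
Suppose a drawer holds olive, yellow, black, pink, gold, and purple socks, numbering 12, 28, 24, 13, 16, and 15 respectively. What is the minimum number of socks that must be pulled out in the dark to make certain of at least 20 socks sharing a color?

95

Treat the 6 colors as pigeonholes.
In the worst case we take at most 19 of each color, but all 12 olive, all 13 pink, all 16 gold, and all 15 purple (fewer than 19), giving 12 + 19 + 19 + 13 + 16 + 15 = 94.
One more sock then forces some color to 20, so 94 + 1 = 95.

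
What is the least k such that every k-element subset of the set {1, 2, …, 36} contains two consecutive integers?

Partition {1, …, 36} into 18 pairs: {1,2}, {3,4}, …, {35,36}.
Choosing 18 integers — say the 18 even numbers 2, 4, …, 36 — takes one from each pair and avoids the property.
Choosing 19 forces two into the same pair by pigeonhole, and those are consecutive. So 19.

19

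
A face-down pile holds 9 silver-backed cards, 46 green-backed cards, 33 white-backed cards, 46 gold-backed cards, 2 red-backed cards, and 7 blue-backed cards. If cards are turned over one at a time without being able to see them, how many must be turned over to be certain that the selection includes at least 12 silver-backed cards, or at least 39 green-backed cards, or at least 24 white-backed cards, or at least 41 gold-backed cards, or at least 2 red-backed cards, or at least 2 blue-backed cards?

113

The worst case stops just short of every target: all 9 silver-backed, 38 green-backed, 23 white-backed, 40 gold-backed, 1 red-backed, 1 blue-backed — 9 + 38 + 23 + 40 + 1 + 1 = 112 cards.
One more card must push some back color to its target, so 112 + 1 = 113.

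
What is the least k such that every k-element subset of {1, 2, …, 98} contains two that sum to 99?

50

Partition {1, …, 98} into 49 pairs: {1,98}, {2,97}, …, {49,50}.
Choosing 49 integers — say the integers 1 through 49 — takes one from each pair and avoids the property.
Choosing 50 forces two into the same pair by pigeonhole, and those sum to 99. So 50.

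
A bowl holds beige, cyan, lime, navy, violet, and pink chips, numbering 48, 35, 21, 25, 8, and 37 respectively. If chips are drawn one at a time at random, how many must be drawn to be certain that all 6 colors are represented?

The hardest color to obtain is violet: we could draw every other chip first — 174 − 8 = 166 chips — without a single violet one.
The next draw must be violet, so 166 + 1 = 167.

167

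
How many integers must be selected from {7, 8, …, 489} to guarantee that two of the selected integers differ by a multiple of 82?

Group the integers by remainder mod 82; there are 82 residue classes, each nonempty in this range.
Choosing one from each class (82 integers) avoids any shared remainder.
One more choice must repeat a class, so two differ by a multiple of 82. Hence 82 + 1 = 83.

83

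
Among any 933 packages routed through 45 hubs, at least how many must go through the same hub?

21

The 933 packages fall into 45 hubs.
If each of the 45 hubs held at most 20, the total would be at most 45 × 20 = 900 < 933, a contradiction.
So at least one holds ⌈933/45⌉ = 21.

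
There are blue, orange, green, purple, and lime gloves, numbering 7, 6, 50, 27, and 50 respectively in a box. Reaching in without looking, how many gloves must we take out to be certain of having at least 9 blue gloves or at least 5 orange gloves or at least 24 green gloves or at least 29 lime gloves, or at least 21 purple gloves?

The worst case stops just short of every target: all 7 blue, 4 orange, 23 green, 20 purple, 28 lime — 7 + 4 + 23 + 20 + 28 = 82 gloves.
One more glove must push some color to its target, so 82 + 1 = 83.

83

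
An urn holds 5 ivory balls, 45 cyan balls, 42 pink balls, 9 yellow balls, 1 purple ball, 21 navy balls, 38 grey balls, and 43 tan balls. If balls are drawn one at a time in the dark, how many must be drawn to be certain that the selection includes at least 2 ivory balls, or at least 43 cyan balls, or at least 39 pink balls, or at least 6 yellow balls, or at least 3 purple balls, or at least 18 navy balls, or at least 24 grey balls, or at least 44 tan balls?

171

Each of the 8 colors has its own threshold; avoid all of them simultaneously.
The worst case stops just short of every target: 1 ivory, 42 cyan, 38 pink, 5 yellow, all 1 purple, 17 navy, 23 grey, 43 tan — 1 + 42 + 38 + 5 + 1 + 17 + 23 + 43 = 170 balls.
One more ball must push some color to its target, so 170 + 1 = 171.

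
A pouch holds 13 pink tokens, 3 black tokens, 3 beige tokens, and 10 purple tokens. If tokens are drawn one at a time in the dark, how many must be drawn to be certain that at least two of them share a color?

Treat the 4 colors as pigeonholes.
The worst case takes 1 token of each color without reaching 2 of any: 4 × 1 = 4.
The next token must bring some color to 2, so 4 + 1 = 5.

5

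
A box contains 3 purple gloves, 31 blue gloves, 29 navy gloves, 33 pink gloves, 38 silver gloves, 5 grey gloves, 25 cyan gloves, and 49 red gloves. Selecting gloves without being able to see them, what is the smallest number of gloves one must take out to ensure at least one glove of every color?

The hardest color to obtain is purple: we could draw every other glove first — 213 − 3 = 210 gloves — without a single purple one.
The next draw must be purple, so 210 + 1 = 211.

211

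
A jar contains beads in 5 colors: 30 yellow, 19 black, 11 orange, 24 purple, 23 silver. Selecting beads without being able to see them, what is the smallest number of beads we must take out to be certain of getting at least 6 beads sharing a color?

26

Treat the 5 colors as pigeonholes.
The worst case takes 5 beads of each color without reaching 6 of any: 5 × 5 = 25.
The next bead must bring some color to 6, so 25 + 1 = 26.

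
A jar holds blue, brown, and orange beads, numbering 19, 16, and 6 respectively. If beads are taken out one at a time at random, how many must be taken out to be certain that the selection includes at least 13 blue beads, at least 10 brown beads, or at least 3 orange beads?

24

Each of the 3 colors has its own threshold; avoid all of them simultaneously.
The worst case stops just short of every target: 12 blue, 9 brown, 2 orange — 12 + 9 + 2 = 23 beads.
One more bead must push some color to its target, so 23 + 1 = 24.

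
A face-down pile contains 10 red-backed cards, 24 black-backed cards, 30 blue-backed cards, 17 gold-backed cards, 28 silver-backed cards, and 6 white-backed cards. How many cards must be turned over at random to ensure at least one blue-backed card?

86

The worst case draws every non-blue-backed card first: 10 + 24 + 17 + 28 + 6 = 85.
The next draw is then forced to be blue-backed, giving 85 + 1 = 86.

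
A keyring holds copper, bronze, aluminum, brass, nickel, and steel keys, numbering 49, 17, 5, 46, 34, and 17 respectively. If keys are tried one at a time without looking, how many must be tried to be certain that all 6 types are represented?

The hardest type to obtain is aluminum: we could draw every other key first — 168 − 5 = 163 keys — without a single aluminum one.
The next draw must be aluminum, so 163 + 1 = 164.

164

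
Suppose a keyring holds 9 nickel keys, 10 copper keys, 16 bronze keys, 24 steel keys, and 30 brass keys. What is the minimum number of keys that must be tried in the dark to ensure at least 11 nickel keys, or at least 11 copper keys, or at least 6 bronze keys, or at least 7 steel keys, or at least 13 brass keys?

The worst case stops just short of every target: all 9 nickel, 10 copper, 5 bronze, 6 steel, 12 brass — 9 + 10 + 5 + 6 + 12 = 42 keys.
One more key must push some type to its target, so 42 + 1 = 43.

43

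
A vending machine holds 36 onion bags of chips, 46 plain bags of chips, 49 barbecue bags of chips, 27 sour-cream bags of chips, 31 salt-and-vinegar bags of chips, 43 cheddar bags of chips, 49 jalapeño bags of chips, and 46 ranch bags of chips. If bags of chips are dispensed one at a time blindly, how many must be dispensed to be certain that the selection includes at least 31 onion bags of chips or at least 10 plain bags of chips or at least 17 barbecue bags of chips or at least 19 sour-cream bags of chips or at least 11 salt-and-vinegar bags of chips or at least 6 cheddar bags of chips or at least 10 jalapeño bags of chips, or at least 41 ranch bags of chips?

138

Each of the 8 flavors has its own threshold; avoid all of them simultaneously.
The worst case stops just short of every target: 30 onion, 9 plain, 16 barbecue, 18 sour-cream, 10 salt-and-vinegar, 5 cheddar, 9 jalapeño, 40 ranch — 30 + 9 + 16 + 18 + 10 + 5 + 9 + 40 = 137 bags of chips.
One more bag of chips must push some flavor to its target, so 137 + 1 = 138.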